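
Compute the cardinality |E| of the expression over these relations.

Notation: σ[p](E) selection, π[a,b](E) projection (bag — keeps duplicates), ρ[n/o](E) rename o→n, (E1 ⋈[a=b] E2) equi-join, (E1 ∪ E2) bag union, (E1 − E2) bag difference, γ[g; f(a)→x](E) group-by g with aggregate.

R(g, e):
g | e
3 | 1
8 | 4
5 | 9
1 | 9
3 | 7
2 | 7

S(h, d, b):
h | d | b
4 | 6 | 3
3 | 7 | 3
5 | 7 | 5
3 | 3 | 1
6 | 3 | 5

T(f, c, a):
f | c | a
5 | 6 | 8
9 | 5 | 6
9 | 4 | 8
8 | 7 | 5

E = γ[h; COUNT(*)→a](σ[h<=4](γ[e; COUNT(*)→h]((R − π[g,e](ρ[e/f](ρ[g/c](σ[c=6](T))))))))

Subexpression sizes:
  R → 6
  T → 4
  σ[c=6](T) → 1
  ρ[g/c](σ[c=6](T)) → 1
  ρ[e/f](ρ[g/c](σ[c=6](T))) → 1
  π[g,e](ρ[e/f](ρ[g/c](σ[c=6](T)))) → 1
  (R − π[g,e](ρ[e/f](ρ[g/c](σ[c=6](T))))) → 6
  γ[e; COUNT(*)→h]((R − π[g,e](ρ[e/f](ρ[g/c](σ[c=6](T)))))) → 4
  σ[h<=4](γ[e; COUNT(*)→h]((R − π[g,e](ρ[e/f](ρ[g/c](σ[c=6](T))))))) → 4
  γ[h; COUNT(*)→a](σ[h<=4](γ[e; COUNT(*)→h]((R − π[g,e](ρ[e/f](ρ[g/c](σ[c=6](T)))))))) → 2

|E| = 2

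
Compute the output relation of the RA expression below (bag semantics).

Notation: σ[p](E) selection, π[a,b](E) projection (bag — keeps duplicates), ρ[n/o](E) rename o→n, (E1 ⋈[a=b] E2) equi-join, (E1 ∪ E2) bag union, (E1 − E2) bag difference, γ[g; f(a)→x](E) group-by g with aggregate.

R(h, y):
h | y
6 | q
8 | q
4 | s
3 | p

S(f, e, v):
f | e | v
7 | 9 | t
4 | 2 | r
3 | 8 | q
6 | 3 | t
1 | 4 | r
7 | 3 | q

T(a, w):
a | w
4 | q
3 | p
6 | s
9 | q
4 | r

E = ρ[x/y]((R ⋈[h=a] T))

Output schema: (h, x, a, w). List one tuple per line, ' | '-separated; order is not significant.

Row counts bottom-up:
  R → 4
  T → 5
  (R ⋈[h=a] T) → 4
  ρ[x/y]((R ⋈[h=a] T)) → 4

== RESULT ==
h | x | a | w
3 | p | 3 | p
4 | s | 4 | q
4 | s | 4 | r
6 | q | 6 | s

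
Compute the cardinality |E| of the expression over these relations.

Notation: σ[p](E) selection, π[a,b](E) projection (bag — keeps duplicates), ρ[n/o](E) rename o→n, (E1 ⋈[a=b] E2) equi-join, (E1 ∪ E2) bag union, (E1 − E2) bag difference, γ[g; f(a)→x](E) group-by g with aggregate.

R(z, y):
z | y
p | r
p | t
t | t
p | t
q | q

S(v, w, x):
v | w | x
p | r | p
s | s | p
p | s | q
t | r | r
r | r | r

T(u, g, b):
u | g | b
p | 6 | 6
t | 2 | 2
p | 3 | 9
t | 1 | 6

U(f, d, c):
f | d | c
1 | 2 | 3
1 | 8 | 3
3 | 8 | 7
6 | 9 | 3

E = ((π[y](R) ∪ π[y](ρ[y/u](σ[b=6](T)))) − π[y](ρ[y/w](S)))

Per-node cardinality:
  R → 5
  π[y](R) → 5
  T → 4
  σ[b=6](T) → 2
  ρ[y/u](σ[b=6](T)) → 2
  π[y](ρ[y/u](σ[b=6](T))) → 2
  (π[y](R) ∪ π[y](ρ[y/u](σ[b=6](T)))) → 7
  S → 5
  ρ[y/w](S) → 5
  π[y](ρ[y/w](S)) → 5
  ((π[y](R) ∪ π[y](ρ[y/u](σ[b=6](T)))) − π[y](ρ[y/w](S))) → 6

|E| = 6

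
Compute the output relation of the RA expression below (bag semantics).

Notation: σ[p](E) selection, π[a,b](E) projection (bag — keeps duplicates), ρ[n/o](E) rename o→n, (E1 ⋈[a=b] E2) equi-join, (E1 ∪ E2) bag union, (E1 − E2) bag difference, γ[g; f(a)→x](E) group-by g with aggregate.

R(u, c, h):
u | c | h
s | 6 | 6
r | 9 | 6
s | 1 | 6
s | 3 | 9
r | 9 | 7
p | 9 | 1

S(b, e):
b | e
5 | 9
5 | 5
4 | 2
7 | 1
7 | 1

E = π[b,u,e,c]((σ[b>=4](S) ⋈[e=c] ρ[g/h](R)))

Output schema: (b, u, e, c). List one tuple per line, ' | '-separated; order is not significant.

Row counts bottom-up:
  S → 5
  σ[b>=4](S) → 5
  R → 6
  ρ[g/h](R) → 6
  (σ[b>=4](S) ⋈[e=c] ρ[g/h](R)) → 5
  π[b,u,e,c]((σ[b>=4](S) ⋈[e=c] ρ[g/h](R))) → 5

== RESULT ==
b | u | e | c
5 | p | 9 | 9
5 | r | 9 | 9
5 | r | 9 | 9
7 | s | 1 | 1
7 | s | 1 | 1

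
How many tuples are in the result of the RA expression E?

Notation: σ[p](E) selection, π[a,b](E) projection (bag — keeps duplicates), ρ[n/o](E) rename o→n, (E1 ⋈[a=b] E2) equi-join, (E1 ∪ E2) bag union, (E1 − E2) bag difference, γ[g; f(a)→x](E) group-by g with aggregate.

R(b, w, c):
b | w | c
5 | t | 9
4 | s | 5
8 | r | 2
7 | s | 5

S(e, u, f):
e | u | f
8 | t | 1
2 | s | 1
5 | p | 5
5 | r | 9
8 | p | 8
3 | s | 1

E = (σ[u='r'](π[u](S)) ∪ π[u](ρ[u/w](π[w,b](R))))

Row counts bottom-up:
  S → 6
  π[u](S) → 6
  σ[u='r'](π[u](S)) → 1
  R → 4
  π[w,b](R) → 4
  ρ[u/w](π[w,b](R)) → 4
  π[u](ρ[u/w](π[w,b](R))) → 4
  (σ[u='r'](π[u](S)) ∪ π[u](ρ[u/w](π[w,b](R)))) → 5

|E| = 5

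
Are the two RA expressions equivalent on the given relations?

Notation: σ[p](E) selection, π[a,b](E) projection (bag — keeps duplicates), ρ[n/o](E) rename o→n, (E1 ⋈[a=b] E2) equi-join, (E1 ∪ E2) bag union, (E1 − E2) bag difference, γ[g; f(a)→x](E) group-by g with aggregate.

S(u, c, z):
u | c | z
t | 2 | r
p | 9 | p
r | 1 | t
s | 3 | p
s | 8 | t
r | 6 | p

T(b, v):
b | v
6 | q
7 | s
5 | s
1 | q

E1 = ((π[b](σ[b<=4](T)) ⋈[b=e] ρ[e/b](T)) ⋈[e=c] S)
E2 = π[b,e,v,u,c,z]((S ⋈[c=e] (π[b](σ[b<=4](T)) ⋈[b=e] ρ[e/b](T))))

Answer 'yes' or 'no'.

E1 subexpression sizes:
  T → 4
  σ[b<=4](T) → 1
  π[b](σ[b<=4](T)) → 1
  T → 4
  ρ[e/b](T) → 4
  (π[b](σ[b<=4](T)) ⋈[b=e] ρ[e/b](T)) → 1
  S → 6
  ((π[b](σ[b<=4](T)) ⋈[b=e] ρ[e/b](T)) ⋈[e=c] S) → 1
E2 subexpression sizes:
  S → 6
  T → 4
  σ[b<=4](T) → 1
  π[b](σ[b<=4](T)) → 1
  T → 4
  ρ[e/b](T) → 4
  (π[b](σ[b<=4](T)) ⋈[b=e] ρ[e/b](T)) → 1
  (S ⋈[c=e] (π[b](σ[b<=4](T)) ⋈[b=e] ρ[e/b](T))) → 1
  π[b,e,v,u,c,z]((S ⋈[c=e] (π[b](σ[b<=4](T)) ⋈[b=e] ρ[e/b](T)))) → 1

E1 and E2 produce the same multiset:
b | e | v | u | c | z
1 | 1 | q | r | 1 | t

yes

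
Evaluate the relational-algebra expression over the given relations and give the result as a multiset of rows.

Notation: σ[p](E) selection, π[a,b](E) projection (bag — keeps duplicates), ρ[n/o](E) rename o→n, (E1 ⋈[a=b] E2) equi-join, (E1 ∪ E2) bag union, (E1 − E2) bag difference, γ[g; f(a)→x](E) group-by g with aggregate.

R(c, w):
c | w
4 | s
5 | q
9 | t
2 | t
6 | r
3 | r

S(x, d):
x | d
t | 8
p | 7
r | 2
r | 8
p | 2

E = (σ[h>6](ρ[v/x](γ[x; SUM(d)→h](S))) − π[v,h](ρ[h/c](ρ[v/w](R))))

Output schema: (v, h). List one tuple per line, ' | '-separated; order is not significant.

Stepwise |·|:
  S → 5
  γ[x; SUM(d)→h](S) → 3
  ρ[v/x](γ[x; SUM(d)→h](S)) → 3
  σ[h>6](ρ[v/x](γ[x; SUM(d)→h](S))) → 3
  R → 6
  ρ[v/w](R) → 6
  ρ[h/c](ρ[v/w](R)) → 6
  π[v,h](ρ[h/c](ρ[v/w](R))) → 6
  (σ[h>6](ρ[v/x](γ[x; SUM(d)→h](S))) − π[v,h](ρ[h/c](ρ[v/w](R)))) → 3

== RESULT ==
v | h
p | 9
r | 10
t | 8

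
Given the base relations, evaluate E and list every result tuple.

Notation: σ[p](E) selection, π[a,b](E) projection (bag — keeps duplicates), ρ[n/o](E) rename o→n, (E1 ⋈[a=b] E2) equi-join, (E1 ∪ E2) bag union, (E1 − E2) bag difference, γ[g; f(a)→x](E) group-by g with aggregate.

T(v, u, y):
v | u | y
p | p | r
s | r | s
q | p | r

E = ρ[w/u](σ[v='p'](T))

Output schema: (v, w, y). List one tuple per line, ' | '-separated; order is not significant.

Row counts bottom-up:
  T → 3
  σ[v='p'](T) → 1
  ρ[w/u](σ[v='p'](T)) → 1

== RESULT ==
v | w | y
p | p | r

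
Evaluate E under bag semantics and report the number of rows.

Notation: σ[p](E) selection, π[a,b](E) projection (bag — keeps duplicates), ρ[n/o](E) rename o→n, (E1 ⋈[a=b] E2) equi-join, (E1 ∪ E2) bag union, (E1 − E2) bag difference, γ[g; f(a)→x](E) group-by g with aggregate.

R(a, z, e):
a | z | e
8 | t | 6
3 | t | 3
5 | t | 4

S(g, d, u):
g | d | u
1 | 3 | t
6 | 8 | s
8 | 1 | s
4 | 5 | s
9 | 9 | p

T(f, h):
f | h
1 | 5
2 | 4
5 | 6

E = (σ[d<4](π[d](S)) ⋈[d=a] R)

Per-node cardinality:
  S → 5
  π[d](S) → 5
  σ[d<4](π[d](S)) → 2
  R → 3
  (σ[d<4](π[d](S)) ⋈[d=a] R) → 1

|E| = 1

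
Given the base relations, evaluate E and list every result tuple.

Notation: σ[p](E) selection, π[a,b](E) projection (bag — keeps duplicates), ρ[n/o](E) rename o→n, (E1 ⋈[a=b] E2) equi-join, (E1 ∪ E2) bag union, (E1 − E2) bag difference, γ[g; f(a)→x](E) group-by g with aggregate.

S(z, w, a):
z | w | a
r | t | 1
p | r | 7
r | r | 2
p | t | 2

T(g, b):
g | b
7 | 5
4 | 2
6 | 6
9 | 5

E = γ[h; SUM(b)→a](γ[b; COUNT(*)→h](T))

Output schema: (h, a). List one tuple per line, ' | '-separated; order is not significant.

Stepwise |·|:
  T → 4
  γ[b; COUNT(*)→h](T) → 3
  γ[h; SUM(b)→a](γ[b; COUNT(*)→h](T)) → 2

== RESULT ==
h | a
1 | 8
2 | 5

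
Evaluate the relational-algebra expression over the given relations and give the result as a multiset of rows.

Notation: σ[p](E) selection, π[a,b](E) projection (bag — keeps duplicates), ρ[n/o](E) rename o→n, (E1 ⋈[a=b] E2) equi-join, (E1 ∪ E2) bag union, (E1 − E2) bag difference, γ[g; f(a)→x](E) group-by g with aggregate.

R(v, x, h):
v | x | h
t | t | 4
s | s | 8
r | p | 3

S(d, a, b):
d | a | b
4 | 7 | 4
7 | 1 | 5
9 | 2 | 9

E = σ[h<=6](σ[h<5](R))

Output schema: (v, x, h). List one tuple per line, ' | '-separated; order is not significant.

Row counts bottom-up:
  R → 3
  σ[h<5](R) → 2
  σ[h<=6](σ[h<5](R)) → 2

== RESULT ==
v | x | h
r | p | 3
t | t | 4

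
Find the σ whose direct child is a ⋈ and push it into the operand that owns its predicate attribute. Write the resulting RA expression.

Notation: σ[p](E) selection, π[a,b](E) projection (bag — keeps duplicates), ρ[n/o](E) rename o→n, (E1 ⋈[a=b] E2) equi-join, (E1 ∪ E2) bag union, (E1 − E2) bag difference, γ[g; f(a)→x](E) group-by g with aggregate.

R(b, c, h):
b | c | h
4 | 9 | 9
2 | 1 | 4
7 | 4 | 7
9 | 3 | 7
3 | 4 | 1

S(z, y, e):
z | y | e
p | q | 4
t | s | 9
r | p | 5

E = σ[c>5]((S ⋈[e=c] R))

σ filters on c, owned by the right side.
E' = (S ⋈[e=c] σ[c>5](R))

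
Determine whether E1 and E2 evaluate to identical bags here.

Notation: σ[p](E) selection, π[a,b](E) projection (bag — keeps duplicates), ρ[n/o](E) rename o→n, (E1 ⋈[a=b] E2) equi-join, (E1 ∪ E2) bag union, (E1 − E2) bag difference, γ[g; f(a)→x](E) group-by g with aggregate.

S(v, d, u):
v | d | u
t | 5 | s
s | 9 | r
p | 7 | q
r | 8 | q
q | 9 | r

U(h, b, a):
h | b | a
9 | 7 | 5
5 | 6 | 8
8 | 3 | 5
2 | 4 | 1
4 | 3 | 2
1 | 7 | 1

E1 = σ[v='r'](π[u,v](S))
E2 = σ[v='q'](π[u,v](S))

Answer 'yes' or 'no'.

E1 stepwise |·|:
  S → 5
  π[u,v](S) → 5
  σ[v='r'](π[u,v](S)) → 1
E2 stepwise |·|:
  S → 5
  π[u,v](S) → 5
  σ[v='q'](π[u,v](S)) → 1

E1 result:
u | v
q | r
E2 result:
u | v
r | q
Witness: ('r', 'q') appears 0× in E1 but 1× in E2.

no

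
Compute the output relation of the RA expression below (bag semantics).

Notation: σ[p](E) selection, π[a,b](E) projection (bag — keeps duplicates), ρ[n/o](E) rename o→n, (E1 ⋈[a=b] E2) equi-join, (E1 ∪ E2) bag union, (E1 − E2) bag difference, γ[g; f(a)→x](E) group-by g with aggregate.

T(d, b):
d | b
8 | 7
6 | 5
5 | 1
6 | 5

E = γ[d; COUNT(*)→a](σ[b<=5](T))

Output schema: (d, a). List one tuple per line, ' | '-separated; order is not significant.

Row counts bottom-up:
  T → 4
  σ[b<=5](T) → 3
  γ[d; COUNT(*)→a](σ[b<=5](T)) → 2

== RESULT ==
d | a
5 | 1
6 | 2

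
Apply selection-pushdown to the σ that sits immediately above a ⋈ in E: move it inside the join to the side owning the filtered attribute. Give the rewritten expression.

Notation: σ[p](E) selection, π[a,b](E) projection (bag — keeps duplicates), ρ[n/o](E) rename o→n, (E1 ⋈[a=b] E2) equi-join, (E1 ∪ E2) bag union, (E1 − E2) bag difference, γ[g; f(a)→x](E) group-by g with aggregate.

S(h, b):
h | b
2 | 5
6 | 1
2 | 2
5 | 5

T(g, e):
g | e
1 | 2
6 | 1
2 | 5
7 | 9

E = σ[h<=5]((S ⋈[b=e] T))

σ filters on h, owned by the left side.
E' = (σ[h<=5](S) ⋈[b=e] T)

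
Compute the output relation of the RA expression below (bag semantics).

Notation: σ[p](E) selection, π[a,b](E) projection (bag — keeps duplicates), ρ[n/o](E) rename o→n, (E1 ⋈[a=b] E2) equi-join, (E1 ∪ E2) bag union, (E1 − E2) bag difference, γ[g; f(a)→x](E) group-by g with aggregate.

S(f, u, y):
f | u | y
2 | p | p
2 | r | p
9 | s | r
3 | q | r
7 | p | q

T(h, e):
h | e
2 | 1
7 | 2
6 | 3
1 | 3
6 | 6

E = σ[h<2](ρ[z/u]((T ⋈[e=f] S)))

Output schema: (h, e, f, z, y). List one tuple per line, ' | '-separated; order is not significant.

Subexpression sizes:
  T → 5
  S → 5
  (T ⋈[e=f] S) → 4
  ρ[z/u]((T ⋈[e=f] S)) → 4
  σ[h<2](ρ[z/u]((T ⋈[e=f] S))) → 1

== RESULT ==
h | e | f | z | y
1 | 3 | 3 | q | r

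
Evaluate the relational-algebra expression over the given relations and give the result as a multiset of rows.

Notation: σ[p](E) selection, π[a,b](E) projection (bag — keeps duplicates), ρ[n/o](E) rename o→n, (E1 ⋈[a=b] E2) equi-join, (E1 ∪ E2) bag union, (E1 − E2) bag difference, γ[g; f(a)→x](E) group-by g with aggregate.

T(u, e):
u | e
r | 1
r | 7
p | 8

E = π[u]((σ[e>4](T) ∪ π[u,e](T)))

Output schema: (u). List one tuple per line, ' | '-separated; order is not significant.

Stepwise |·|:
  T → 3
  σ[e>4](T) → 2
  T → 3
  π[u,e](T) → 3
  (σ[e>4](T) ∪ π[u,e](T)) → 5
  π[u]((σ[e>4](T) ∪ π[u,e](T))) → 5

== RESULT ==
u
p
p
r
r
r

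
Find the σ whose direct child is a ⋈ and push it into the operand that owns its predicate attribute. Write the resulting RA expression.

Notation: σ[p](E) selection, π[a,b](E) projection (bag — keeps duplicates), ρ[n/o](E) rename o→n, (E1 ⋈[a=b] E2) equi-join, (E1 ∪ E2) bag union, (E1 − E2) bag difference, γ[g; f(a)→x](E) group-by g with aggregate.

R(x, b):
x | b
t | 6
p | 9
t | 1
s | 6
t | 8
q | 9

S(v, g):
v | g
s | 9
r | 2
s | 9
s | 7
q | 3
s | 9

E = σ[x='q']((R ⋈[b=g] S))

σ filters on x, owned by the left side.
E' = (σ[x='q'](R) ⋈[b=g] S)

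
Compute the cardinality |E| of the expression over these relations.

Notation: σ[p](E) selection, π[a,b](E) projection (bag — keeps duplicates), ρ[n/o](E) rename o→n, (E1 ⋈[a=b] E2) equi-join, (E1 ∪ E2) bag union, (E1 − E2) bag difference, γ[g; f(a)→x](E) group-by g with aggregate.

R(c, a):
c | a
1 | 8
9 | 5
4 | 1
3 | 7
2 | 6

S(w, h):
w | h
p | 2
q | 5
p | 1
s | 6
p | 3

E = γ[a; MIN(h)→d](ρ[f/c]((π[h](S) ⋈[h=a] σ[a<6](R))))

Subexpression sizes:
  S → 5
  π[h](S) → 5
  R → 5
  σ[a<6](R) → 2
  (π[h](S) ⋈[h=a] σ[a<6](R)) → 2
  ρ[f/c]((π[h](S) ⋈[h=a] σ[a<6](R))) → 2
  γ[a; MIN(h)→d](ρ[f/c]((π[h](S) ⋈[h=a] σ[a<6](R)))) → 2

|E| = 2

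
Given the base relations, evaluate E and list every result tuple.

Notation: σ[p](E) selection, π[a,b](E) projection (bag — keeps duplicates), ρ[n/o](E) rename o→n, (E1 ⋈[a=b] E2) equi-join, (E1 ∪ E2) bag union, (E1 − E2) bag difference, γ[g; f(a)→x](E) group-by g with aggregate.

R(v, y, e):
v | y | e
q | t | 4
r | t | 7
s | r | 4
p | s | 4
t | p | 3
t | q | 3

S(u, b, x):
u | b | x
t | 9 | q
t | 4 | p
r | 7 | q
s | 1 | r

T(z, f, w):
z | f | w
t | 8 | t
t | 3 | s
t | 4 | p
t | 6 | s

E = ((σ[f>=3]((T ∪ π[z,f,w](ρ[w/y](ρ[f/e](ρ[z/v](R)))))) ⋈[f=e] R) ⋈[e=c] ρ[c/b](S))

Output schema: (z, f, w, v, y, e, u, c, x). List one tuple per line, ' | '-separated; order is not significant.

Per-node cardinality:
  T → 4
  R → 6
  ρ[z/v](R) → 6
  ρ[f/e](ρ[z/v](R)) → 6
  ρ[w/y](ρ[f/e](ρ[z/v](R))) → 6
  π[z,f,w](ρ[w/y](ρ[f/e](ρ[z/v](R)))) → 6
  (T ∪ π[z,f,w](ρ[w/y](ρ[f/e](ρ[z/v](R))))) → 10
  σ[f>=3]((T ∪ π[z,f,w](ρ[w/y](ρ[f/e](ρ[z/v](R)))))) → 10
  R → 6
  (σ[f>=3]((T ∪ π[z,f,w](ρ[w/y](ρ[f/e](ρ[z/v](R)))))) ⋈[f=e] R) → 19
  S → 4
  ρ[c/b](S) → 4
  ((σ[f>=3]((T ∪ π[z,f,w](ρ[w/y](ρ[f/e](ρ[z/v](R)))))) ⋈[f=e] R) ⋈[e=c] ρ[c/b](S)) → 13

== RESULT ==
z | f | w | v | y | e | u | c | x
p | 4 | s | p | s | 4 | t | 4 | p
p | 4 | s | q | t | 4 | t | 4 | p
p | 4 | s | s | r | 4 | t | 4 | p
q | 4 | t | p | s | 4 | t | 4 | p
q | 4 | t | q | t | 4 | t | 4 | p
q | 4 | t | s | r | 4 | t | 4 | p
r | 7 | t | r | t | 7 | r | 7 | q
s | 4 | r | p | s | 4 | t | 4 | p
s | 4 | r | q | t | 4 | t | 4 | p
s | 4 | r | s | r | 4 | t | 4 | p
t | 4 | p | p | s | 4 | t | 4 | p
t | 4 | p | q | t | 4 | t | 4 | p
t | 4 | p | s | r | 4 | t | 4 | p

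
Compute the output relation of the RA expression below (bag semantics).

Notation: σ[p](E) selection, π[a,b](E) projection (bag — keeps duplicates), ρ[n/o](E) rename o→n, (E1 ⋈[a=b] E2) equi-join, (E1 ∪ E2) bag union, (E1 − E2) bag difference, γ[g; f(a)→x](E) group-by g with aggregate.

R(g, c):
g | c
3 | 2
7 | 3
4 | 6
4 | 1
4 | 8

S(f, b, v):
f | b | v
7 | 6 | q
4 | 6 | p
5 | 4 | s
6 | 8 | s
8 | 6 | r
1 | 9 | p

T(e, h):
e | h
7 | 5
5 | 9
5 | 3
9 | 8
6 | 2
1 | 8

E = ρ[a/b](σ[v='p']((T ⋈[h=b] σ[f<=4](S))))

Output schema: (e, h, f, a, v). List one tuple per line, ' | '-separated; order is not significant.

Per-node cardinality:
  T → 6
  S → 6
  σ[f<=4](S) → 2
  (T ⋈[h=b] σ[f<=4](S)) → 1
  σ[v='p']((T ⋈[h=b] σ[f<=4](S))) → 1
  ρ[a/b](σ[v='p']((T ⋈[h=b] σ[f<=4](S)))) → 1

== RESULT ==
e | h | f | a | v
5 | 9 | 1 | 9 | p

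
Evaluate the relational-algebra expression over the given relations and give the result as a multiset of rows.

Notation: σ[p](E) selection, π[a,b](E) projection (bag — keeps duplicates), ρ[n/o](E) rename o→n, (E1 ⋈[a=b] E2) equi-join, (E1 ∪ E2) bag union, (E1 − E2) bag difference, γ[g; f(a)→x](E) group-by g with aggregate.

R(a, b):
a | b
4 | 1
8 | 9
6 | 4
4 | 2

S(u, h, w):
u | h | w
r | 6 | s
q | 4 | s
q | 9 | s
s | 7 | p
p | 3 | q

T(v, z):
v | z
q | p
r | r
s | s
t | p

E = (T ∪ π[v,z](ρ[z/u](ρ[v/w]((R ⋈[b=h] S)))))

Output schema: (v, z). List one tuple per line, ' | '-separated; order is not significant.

Row counts bottom-up:
  T → 4
  R → 4
  S → 5
  (R ⋈[b=h] S) → 2
  ρ[v/w]((R ⋈[b=h] S)) → 2
  ρ[z/u](ρ[v/w]((R ⋈[b=h] S))) → 2
  π[v,z](ρ[z/u](ρ[v/w]((R ⋈[b=h] S)))) → 2
  (T ∪ π[v,z](ρ[z/u](ρ[v/w]((R ⋈[b=h] S))))) → 6

== RESULT ==
v | z
q | p
r | r
s | q
s | q
s | s
t | p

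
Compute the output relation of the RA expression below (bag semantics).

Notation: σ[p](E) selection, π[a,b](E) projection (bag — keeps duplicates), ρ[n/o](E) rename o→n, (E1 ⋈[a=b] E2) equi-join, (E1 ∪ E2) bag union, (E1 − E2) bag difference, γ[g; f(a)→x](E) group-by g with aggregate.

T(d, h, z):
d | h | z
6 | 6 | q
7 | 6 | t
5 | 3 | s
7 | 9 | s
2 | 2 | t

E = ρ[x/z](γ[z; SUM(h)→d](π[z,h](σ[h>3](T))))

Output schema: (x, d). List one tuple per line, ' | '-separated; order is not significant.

Row counts bottom-up:
  T → 5
  σ[h>3](T) → 3
  π[z,h](σ[h>3](T)) → 3
  γ[z; SUM(h)→d](π[z,h](σ[h>3](T))) → 3
  ρ[x/z](γ[z; SUM(h)→d](π[z,h](σ[h>3](T)))) → 3

== RESULT ==
x | d
q | 6
s | 9
t | 6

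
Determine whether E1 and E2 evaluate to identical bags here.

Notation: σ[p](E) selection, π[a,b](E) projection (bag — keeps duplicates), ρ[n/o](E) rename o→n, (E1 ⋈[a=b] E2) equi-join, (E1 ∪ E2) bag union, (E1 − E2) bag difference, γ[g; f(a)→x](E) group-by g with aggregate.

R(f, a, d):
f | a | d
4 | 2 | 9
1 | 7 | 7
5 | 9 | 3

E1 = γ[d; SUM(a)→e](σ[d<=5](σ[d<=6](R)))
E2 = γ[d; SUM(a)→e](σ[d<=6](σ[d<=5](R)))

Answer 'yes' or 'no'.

E1 stepwise |·|:
  R → 3
  σ[d<=6](R) → 1
  σ[d<=5](σ[d<=6](R)) → 1
  γ[d; SUM(a)→e](σ[d<=5](σ[d<=6](R))) → 1
E2 stepwise |·|:
  R → 3
  σ[d<=5](R) → 1
  σ[d<=6](σ[d<=5](R)) → 1
  γ[d; SUM(a)→e](σ[d<=6](σ[d<=5](R))) → 1

E1 and E2 produce the same multiset:
d | e
3 | 9

yes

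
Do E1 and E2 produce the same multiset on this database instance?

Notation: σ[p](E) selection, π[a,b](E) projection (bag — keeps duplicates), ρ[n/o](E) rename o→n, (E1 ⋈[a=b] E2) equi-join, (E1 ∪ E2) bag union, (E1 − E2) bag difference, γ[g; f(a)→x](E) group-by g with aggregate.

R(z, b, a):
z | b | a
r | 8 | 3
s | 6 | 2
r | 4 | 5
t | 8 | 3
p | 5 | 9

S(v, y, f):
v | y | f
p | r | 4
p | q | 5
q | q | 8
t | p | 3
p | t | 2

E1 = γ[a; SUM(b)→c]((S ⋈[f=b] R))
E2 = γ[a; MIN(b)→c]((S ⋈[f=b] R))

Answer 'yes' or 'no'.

E1 subexpression sizes:
  S → 5
  R → 5
  (S ⋈[f=b] R) → 4
  γ[a; SUM(b)→c]((S ⋈[f=b] R)) → 3
E2 subexpression sizes:
  S → 5
  R → 5
  (S ⋈[f=b] R) → 4
  γ[a; MIN(b)→c]((S ⋈[f=b] R)) → 3

E1 result:
a | c
3 | 16
5 | 4
9 | 5
E2 result:
a | c
3 | 8
5 | 4
9 | 5
Witness: (3, 8) appears 0× in E1 but 1× in E2.

no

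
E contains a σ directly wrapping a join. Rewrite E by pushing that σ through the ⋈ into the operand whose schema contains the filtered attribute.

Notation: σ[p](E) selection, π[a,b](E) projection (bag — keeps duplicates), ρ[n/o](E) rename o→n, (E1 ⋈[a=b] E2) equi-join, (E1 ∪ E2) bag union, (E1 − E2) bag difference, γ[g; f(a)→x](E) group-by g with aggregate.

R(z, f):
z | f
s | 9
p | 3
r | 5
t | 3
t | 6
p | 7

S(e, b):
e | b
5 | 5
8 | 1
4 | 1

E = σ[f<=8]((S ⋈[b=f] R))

σ filters on f, owned by the right side.
E' = (S ⋈[b=f] σ[f<=8](R))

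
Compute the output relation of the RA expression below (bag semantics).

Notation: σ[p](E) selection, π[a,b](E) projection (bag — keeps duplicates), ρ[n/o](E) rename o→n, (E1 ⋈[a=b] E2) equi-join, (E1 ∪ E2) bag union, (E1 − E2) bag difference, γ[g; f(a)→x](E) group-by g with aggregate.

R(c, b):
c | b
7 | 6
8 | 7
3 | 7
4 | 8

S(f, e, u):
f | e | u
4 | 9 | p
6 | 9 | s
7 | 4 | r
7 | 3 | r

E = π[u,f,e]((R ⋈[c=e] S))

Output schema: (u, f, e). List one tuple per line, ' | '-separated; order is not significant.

Subexpression sizes:
  R → 4
  S → 4
  (R ⋈[c=e] S) → 2
  π[u,f,e]((R ⋈[c=e] S)) → 2

== RESULT ==
u | f | e
r | 7 | 3
r | 7 | 4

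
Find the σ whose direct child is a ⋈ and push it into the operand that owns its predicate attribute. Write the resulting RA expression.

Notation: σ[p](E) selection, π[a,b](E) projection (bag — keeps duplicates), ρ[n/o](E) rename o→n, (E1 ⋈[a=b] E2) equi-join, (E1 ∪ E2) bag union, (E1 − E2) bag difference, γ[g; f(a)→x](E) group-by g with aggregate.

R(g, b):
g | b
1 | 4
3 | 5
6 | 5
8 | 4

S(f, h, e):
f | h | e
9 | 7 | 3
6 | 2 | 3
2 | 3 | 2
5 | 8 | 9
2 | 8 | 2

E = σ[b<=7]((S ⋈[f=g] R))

σ filters on b, owned by the right side.
E' = (S ⋈[f=g] σ[b<=7](R))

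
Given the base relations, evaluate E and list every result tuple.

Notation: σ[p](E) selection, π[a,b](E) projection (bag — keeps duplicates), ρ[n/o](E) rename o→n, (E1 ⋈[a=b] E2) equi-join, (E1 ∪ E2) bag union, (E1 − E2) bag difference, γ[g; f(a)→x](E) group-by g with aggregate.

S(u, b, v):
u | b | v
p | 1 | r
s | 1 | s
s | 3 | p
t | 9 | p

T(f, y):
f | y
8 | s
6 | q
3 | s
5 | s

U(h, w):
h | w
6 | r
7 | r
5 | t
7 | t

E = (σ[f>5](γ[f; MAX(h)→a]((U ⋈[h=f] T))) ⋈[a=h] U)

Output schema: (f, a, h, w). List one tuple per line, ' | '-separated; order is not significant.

Stepwise |·|:
  U → 4
  T → 4
  (U ⋈[h=f] T) → 2
  γ[f; MAX(h)→a]((U ⋈[h=f] T)) → 2
  σ[f>5](γ[f; MAX(h)→a]((U ⋈[h=f] T))) → 1
  U → 4
  (σ[f>5](γ[f; MAX(h)→a]((U ⋈[h=f] T))) ⋈[a=h] U) → 1

== RESULT ==
f | a | h | w
6 | 6 | 6 | r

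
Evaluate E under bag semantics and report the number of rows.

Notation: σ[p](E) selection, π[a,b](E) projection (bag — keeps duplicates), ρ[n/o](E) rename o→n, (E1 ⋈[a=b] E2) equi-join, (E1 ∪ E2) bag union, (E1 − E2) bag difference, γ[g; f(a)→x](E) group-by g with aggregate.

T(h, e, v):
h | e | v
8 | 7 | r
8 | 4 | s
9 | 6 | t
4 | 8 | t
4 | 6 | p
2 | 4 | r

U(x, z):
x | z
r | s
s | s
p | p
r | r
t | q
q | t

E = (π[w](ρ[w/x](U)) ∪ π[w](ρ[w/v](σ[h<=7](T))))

Stepwise |·|:
  U → 6
  ρ[w/x](U) → 6
  π[w](ρ[w/x](U)) → 6
  T → 6
  σ[h<=7](T) → 3
  ρ[w/v](σ[h<=7](T)) → 3
  π[w](ρ[w/v](σ[h<=7](T))) → 3
  (π[w](ρ[w/x](U)) ∪ π[w](ρ[w/v](σ[h<=7](T)))) → 9

|E| = 9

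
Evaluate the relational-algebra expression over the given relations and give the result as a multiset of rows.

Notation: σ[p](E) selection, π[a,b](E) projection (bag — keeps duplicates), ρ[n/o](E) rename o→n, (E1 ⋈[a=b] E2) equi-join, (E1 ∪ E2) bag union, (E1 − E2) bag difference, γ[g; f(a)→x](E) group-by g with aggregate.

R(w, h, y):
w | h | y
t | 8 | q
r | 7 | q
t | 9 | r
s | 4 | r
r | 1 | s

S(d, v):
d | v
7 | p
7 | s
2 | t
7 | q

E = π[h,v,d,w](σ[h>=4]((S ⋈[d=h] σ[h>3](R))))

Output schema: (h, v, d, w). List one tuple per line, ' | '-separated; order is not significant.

Row counts bottom-up:
  S → 4
  R → 5
  σ[h>3](R) → 4
  (S ⋈[d=h] σ[h>3](R)) → 3
  σ[h>=4]((S ⋈[d=h] σ[h>3](R))) → 3
  π[h,v,d,w](σ[h>=4]((S ⋈[d=h] σ[h>3](R)))) → 3

== RESULT ==
h | v | d | w
7 | p | 7 | r
7 | q | 7 | r
7 | s | 7 | r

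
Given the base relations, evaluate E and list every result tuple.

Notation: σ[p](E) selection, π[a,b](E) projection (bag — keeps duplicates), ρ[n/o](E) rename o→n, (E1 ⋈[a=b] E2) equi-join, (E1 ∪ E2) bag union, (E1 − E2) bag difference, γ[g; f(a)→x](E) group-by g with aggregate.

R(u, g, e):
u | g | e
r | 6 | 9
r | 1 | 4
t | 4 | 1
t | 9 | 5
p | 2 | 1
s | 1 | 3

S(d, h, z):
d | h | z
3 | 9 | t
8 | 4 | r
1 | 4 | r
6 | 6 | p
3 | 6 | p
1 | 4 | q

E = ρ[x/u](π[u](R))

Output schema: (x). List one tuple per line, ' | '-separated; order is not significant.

Subexpression sizes:
  R → 6
  π[u](R) → 6
  ρ[x/u](π[u](R)) → 6

== RESULT ==
x
p
r
r
s
t
t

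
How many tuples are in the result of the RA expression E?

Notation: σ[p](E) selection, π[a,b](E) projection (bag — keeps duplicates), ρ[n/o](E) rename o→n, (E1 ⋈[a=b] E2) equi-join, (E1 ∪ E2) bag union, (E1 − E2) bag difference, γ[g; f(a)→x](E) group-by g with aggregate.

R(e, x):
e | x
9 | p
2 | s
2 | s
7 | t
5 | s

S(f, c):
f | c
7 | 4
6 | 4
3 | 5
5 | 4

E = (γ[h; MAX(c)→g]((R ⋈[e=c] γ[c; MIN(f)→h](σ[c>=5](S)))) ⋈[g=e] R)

Subexpression sizes:
  R → 5
  S → 4
  σ[c>=5](S) → 1
  γ[c; MIN(f)→h](σ[c>=5](S)) → 1
  (R ⋈[e=c] γ[c; MIN(f)→h](σ[c>=5](S))) → 1
  γ[h; MAX(c)→g]((R ⋈[e=c] γ[c; MIN(f)→h](σ[c>=5](S)))) → 1
  R → 5
  (γ[h; MAX(c)→g]((R ⋈[e=c] γ[c; MIN(f)→h](σ[c>=5](S)))) ⋈[g=e] R) → 1

|E| = 1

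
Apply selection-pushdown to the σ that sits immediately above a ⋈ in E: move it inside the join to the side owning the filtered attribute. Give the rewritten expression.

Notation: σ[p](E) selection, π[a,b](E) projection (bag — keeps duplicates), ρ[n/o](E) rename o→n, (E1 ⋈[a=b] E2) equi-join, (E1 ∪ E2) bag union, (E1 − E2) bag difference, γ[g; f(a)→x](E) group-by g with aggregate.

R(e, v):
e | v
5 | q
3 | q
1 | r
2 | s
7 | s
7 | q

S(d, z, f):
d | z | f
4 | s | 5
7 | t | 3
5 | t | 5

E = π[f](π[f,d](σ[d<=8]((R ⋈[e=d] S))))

σ filters on d, owned by the right side.
E' = π[f](π[f,d]((R ⋈[e=d] σ[d<=8](S))))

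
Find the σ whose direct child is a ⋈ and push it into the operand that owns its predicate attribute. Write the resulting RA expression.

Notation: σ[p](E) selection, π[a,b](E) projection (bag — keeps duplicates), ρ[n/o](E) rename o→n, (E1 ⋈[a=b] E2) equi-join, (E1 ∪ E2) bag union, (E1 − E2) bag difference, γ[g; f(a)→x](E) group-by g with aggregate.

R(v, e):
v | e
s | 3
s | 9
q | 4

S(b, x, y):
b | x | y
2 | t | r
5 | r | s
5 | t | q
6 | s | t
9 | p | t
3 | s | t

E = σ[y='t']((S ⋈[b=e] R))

σ filters on y, owned by the left side.
E' = (σ[y='t'](S) ⋈[b=e] R)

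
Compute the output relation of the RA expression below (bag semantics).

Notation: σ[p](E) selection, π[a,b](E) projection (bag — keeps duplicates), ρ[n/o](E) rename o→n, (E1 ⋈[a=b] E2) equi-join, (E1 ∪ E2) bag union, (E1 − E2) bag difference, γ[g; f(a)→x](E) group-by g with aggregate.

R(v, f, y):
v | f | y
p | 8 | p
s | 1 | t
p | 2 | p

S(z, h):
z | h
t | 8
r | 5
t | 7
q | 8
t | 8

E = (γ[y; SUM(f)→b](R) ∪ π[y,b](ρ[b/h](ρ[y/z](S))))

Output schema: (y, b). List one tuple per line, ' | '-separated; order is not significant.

Per-node cardinality:
  R → 3
  γ[y; SUM(f)→b](R) → 2
  S → 5
  ρ[y/z](S) → 5
  ρ[b/h](ρ[y/z](S)) → 5
  π[y,b](ρ[b/h](ρ[y/z](S))) → 5
  (γ[y; SUM(f)→b](R) ∪ π[y,b](ρ[b/h](ρ[y/z](S)))) → 7

== RESULT ==
y | b
p | 10
q | 8
r | 5
t | 1
t | 7
t | 8
t | 8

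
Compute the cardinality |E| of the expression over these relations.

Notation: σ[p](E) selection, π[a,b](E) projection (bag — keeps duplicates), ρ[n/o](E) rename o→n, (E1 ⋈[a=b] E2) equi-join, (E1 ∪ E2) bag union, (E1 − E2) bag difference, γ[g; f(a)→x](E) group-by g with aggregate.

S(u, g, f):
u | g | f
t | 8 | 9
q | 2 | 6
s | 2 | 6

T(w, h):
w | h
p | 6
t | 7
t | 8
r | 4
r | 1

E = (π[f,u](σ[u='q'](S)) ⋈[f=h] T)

Per-node cardinality:
  S → 3
  σ[u='q'](S) → 1
  π[f,u](σ[u='q'](S)) → 1
  T → 5
  (π[f,u](σ[u='q'](S)) ⋈[f=h] T) → 1

|E| = 1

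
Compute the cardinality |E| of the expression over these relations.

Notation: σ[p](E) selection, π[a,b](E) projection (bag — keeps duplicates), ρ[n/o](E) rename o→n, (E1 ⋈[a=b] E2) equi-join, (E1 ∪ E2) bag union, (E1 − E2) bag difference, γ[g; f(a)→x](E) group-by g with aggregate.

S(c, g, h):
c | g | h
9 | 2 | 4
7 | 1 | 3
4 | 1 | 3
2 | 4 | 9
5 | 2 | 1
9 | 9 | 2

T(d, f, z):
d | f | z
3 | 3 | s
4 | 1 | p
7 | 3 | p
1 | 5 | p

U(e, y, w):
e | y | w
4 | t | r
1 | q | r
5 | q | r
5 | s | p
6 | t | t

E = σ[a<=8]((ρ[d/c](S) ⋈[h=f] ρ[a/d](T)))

Row counts bottom-up:
  S → 6
  ρ[d/c](S) → 6
  T → 4
  ρ[a/d](T) → 4
  (ρ[d/c](S) ⋈[h=f] ρ[a/d](T)) → 5
  σ[a<=8]((ρ[d/c](S) ⋈[h=f] ρ[a/d](T))) → 5

|E| = 5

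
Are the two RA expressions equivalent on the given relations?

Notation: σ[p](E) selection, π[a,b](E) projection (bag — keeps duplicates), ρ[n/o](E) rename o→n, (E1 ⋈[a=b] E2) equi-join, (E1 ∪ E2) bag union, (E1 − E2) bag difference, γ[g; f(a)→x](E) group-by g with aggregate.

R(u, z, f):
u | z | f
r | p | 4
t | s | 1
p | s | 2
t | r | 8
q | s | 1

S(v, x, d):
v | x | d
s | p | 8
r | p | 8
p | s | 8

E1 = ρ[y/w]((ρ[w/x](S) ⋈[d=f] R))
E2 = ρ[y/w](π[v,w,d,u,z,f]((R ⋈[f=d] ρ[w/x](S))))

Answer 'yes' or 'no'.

E1 subexpression sizes:
  S → 3
  ρ[w/x](S) → 3
  R → 5
  (ρ[w/x](S) ⋈[d=f] R) → 3
  ρ[y/w]((ρ[w/x](S) ⋈[d=f] R)) → 3
E2 subexpression sizes:
  R → 5
  S → 3
  ρ[w/x](S) → 3
  (R ⋈[f=d] ρ[w/x](S)) → 3
  π[v,w,d,u,z,f]((R ⋈[f=d] ρ[w/x](S))) → 3
  ρ[y/w](π[v,w,d,u,z,f]((R ⋈[f=d] ρ[w/x](S)))) → 3

E1 and E2 produce the same multiset:
v | y | d | u | z | f
p | s | 8 | t | r | 8
r | p | 8 | t | r | 8
s | p | 8 | t | r | 8

yes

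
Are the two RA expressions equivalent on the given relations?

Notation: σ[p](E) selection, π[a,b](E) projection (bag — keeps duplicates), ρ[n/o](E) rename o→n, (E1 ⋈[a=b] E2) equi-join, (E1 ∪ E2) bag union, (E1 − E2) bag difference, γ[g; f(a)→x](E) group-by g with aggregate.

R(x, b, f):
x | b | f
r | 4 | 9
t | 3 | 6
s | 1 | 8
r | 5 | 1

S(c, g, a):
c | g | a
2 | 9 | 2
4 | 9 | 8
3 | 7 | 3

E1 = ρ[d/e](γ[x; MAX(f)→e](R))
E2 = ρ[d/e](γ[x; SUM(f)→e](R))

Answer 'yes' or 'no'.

E1 subexpression sizes:
  R → 4
  γ[x; MAX(f)→e](R) → 3
  ρ[d/e](γ[x; MAX(f)→e](R)) → 3
E2 subexpression sizes:
  R → 4
  γ[x; SUM(f)→e](R) → 3
  ρ[d/e](γ[x; SUM(f)→e](R)) → 3

E1 result:
x | d
r | 9
s | 8
t | 6
E2 result:
x | d
r | 10
s | 8
t | 6
Witness: ('r', 10) appears 0× in E1 but 1× in E2.

no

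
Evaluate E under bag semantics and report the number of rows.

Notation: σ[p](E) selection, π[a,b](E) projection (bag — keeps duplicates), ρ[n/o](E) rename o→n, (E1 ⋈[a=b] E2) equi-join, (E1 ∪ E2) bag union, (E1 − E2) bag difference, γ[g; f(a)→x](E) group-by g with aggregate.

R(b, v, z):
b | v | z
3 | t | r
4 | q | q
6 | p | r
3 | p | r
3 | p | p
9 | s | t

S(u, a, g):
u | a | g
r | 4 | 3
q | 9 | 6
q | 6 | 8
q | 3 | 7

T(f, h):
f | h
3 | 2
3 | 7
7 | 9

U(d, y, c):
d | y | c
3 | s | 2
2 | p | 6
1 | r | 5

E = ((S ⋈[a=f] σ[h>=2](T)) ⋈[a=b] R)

Per-node cardinality:
  S → 4
  T → 3
  σ[h>=2](T) → 3
  (S ⋈[a=f] σ[h>=2](T)) → 2
  R → 6
  ((S ⋈[a=f] σ[h>=2](T)) ⋈[a=b] R) → 6

|E| = 6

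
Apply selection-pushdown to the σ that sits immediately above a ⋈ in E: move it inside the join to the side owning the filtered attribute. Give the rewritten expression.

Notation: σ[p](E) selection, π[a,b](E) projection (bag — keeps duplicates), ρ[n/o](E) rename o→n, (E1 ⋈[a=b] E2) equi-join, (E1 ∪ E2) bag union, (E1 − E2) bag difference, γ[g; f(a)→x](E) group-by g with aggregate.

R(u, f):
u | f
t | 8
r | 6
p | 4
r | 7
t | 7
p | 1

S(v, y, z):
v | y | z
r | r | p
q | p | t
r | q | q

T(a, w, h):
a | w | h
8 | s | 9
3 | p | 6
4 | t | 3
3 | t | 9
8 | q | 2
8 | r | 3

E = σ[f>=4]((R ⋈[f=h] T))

σ filters on f, owned by the left side.
E' = (σ[f>=4](R) ⋈[f=h] T)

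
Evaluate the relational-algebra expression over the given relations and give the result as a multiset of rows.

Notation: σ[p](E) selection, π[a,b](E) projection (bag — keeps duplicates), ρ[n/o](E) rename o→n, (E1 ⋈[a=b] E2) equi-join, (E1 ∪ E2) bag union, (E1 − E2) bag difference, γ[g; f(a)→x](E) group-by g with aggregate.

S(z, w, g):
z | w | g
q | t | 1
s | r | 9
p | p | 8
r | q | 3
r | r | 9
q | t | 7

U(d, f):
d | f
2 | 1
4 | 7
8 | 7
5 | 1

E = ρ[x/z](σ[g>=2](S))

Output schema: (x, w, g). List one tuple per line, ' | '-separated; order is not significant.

Per-node cardinality:
  S → 6
  σ[g>=2](S) → 5
  ρ[x/z](σ[g>=2](S)) → 5

== RESULT ==
x | w | g
p | p | 8
q | t | 7
r | q | 3
r | r | 9
s | r | 9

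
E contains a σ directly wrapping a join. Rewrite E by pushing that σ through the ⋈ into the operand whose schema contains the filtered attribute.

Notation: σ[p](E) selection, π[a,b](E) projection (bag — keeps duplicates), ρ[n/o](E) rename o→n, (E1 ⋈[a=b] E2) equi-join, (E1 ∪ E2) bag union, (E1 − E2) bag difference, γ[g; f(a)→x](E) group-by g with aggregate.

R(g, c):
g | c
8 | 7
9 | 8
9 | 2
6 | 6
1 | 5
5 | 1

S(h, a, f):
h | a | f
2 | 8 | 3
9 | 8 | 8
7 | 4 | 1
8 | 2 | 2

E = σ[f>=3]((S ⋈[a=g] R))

σ filters on f, owned by the left side.
E' = (σ[f>=3](S) ⋈[a=g] R)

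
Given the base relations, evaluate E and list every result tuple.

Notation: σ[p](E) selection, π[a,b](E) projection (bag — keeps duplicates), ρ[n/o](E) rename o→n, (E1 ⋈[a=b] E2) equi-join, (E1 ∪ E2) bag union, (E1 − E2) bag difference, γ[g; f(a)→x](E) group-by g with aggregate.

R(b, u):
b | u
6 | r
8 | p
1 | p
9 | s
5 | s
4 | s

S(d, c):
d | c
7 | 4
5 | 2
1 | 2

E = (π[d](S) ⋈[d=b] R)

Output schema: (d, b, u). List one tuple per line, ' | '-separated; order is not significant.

Per-node cardinality:
  S → 3
  π[d](S) → 3
  R → 6
  (π[d](S) ⋈[d=b] R) → 2

== RESULT ==
d | b | u
1 | 1 | p
5 | 5 | s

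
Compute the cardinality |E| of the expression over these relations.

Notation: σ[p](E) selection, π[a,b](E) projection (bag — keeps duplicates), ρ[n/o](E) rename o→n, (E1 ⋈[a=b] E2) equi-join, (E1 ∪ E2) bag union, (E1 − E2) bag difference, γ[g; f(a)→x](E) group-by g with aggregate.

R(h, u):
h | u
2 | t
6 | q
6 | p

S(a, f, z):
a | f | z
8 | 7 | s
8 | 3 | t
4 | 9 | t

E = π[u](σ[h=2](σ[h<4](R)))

Subexpression sizes:
  R → 3
  σ[h<4](R) → 1
  σ[h=2](σ[h<4](R)) → 1
  π[u](σ[h=2](σ[h<4](R))) → 1

|E| = 1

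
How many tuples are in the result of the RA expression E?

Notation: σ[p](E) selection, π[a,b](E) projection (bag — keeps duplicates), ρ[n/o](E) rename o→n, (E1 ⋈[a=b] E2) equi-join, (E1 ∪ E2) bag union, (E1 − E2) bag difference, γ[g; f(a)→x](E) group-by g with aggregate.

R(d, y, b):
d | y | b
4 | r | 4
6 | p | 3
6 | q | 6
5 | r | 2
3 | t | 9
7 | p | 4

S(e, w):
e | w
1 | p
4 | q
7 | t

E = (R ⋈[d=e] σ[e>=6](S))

Row counts bottom-up:
  R → 6
  S → 3
  σ[e>=6](S) → 1
  (R ⋈[d=e] σ[e>=6](S)) → 1

|E| = 1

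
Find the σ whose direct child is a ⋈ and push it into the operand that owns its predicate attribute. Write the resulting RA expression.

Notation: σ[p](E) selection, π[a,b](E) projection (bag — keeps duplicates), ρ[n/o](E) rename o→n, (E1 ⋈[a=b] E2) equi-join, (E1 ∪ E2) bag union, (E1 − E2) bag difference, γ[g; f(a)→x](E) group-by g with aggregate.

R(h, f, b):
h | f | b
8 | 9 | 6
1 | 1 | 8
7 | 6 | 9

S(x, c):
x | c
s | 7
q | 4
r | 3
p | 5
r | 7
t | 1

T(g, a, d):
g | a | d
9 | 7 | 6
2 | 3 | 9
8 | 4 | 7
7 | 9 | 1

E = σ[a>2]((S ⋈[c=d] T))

σ filters on a, owned by the right side.
E' = (S ⋈[c=d] σ[a>2](T))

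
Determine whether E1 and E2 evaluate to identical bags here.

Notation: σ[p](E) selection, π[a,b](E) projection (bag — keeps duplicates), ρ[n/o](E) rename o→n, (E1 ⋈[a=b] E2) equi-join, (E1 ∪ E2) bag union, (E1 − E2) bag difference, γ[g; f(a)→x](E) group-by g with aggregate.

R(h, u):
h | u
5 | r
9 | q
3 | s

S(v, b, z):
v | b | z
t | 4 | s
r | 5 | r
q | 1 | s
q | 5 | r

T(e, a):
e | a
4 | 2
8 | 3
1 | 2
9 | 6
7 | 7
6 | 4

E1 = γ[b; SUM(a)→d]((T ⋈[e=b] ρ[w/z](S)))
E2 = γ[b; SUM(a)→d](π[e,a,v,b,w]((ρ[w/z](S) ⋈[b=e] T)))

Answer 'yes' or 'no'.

E1 stepwise |·|:
  T → 6
  S → 4
  ρ[w/z](S) → 4
  (T ⋈[e=b] ρ[w/z](S)) → 2
  γ[b; SUM(a)→d]((T ⋈[e=b] ρ[w/z](S))) → 2
E2 stepwise |·|:
  S → 4
  ρ[w/z](S) → 4
  T → 6
  (ρ[w/z](S) ⋈[b=e] T) → 2
  π[e,a,v,b,w]((ρ[w/z](S) ⋈[b=e] T)) → 2
  γ[b; SUM(a)→d](π[e,a,v,b,w]((ρ[w/z](S) ⋈[b=e] T))) → 2

E1 and E2 produce the same multiset:
b | d
1 | 2
4 | 2

yes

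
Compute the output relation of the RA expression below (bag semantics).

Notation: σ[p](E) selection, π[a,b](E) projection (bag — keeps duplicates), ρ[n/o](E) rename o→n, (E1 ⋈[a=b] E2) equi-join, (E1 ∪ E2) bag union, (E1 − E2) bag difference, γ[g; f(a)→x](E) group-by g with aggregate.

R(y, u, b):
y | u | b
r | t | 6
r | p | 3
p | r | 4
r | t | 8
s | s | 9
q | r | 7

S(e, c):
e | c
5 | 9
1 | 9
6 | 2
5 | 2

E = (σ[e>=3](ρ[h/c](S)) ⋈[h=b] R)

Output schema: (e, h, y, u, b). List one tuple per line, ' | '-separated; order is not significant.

Subexpression sizes:
  S → 4
  ρ[h/c](S) → 4
  σ[e>=3](ρ[h/c](S)) → 3
  R → 6
  (σ[e>=3](ρ[h/c](S)) ⋈[h=b] R) → 1

== RESULT ==
e | h | y | u | b
5 | 9 | s | s | 9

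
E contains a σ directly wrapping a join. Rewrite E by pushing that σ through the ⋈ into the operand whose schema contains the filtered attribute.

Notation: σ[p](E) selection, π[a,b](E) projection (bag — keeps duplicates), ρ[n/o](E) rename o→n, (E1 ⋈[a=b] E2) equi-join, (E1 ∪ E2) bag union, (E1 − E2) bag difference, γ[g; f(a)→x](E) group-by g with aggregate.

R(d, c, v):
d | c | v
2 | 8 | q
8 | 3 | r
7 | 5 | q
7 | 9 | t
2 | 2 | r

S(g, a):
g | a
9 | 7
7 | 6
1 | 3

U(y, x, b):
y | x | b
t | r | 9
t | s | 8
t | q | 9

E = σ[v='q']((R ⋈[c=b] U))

σ filters on v, owned by the left side.
E' = (σ[v='q'](R) ⋈[c=b] U)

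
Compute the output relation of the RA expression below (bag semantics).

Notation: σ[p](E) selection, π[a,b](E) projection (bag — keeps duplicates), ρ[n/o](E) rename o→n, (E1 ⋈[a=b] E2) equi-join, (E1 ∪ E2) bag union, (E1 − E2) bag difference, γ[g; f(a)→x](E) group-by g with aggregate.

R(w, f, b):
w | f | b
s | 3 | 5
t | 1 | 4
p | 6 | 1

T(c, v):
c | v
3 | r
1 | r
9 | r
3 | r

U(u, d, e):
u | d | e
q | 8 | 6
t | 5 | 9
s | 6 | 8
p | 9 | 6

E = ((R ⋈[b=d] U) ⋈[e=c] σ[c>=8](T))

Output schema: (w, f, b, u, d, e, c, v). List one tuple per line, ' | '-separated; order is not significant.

Row counts bottom-up:
  R → 3
  U → 4
  (R ⋈[b=d] U) → 1
  T → 4
  σ[c>=8](T) → 1
  ((R ⋈[b=d] U) ⋈[e=c] σ[c>=8](T)) → 1

== RESULT ==
w | f | b | u | d | e | c | v
s | 3 | 5 | t | 5 | 9 | 9 | r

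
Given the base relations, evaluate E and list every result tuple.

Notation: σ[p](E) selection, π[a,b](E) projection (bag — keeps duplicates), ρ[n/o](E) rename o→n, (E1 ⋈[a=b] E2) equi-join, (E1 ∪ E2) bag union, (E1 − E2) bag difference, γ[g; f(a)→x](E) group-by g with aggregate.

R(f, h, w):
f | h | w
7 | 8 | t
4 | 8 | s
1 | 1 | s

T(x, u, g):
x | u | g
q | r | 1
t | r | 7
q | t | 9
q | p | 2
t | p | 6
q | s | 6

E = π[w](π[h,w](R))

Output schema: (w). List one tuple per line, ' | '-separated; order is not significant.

Per-node cardinality:
  R → 3
  π[h,w](R) → 3
  π[w](π[h,w](R)) → 3

== RESULT ==
w
s
s
t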